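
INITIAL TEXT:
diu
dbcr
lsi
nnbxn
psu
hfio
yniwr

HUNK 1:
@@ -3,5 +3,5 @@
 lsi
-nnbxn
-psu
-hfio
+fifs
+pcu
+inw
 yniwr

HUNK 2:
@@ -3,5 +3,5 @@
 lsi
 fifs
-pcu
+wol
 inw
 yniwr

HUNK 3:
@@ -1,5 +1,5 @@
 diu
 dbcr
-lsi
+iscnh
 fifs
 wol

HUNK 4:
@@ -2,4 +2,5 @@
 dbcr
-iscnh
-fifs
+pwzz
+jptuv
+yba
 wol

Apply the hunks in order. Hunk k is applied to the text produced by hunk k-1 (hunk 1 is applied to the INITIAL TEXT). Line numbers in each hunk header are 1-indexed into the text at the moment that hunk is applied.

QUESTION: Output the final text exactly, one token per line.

Answer: diu
dbcr
pwzz
jptuv
yba
wol
inw
yniwr

Derivation:
Hunk 1: at line 3 remove [nnbxn,psu,hfio] add [fifs,pcu,inw] -> 7 lines: diu dbcr lsi fifs pcu inw yniwr
Hunk 2: at line 3 remove [pcu] add [wol] -> 7 lines: diu dbcr lsi fifs wol inw yniwr
Hunk 3: at line 1 remove [lsi] add [iscnh] -> 7 lines: diu dbcr iscnh fifs wol inw yniwr
Hunk 4: at line 2 remove [iscnh,fifs] add [pwzz,jptuv,yba] -> 8 lines: diu dbcr pwzz jptuv yba wol inw yniwr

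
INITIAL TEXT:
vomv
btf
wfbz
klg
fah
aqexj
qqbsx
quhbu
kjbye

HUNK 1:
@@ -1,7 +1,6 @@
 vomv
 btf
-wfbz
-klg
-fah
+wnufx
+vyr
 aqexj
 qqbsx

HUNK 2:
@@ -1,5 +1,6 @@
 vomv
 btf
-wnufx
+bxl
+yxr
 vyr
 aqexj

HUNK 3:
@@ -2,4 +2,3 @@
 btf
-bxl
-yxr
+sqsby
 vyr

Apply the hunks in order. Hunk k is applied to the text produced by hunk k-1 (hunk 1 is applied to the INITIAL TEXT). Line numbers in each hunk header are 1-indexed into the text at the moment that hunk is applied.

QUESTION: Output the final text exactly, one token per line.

Hunk 1: at line 1 remove [wfbz,klg,fah] add [wnufx,vyr] -> 8 lines: vomv btf wnufx vyr aqexj qqbsx quhbu kjbye
Hunk 2: at line 1 remove [wnufx] add [bxl,yxr] -> 9 lines: vomv btf bxl yxr vyr aqexj qqbsx quhbu kjbye
Hunk 3: at line 2 remove [bxl,yxr] add [sqsby] -> 8 lines: vomv btf sqsby vyr aqexj qqbsx quhbu kjbye

Answer: vomv
btf
sqsby
vyr
aqexj
qqbsx
quhbu
kjbye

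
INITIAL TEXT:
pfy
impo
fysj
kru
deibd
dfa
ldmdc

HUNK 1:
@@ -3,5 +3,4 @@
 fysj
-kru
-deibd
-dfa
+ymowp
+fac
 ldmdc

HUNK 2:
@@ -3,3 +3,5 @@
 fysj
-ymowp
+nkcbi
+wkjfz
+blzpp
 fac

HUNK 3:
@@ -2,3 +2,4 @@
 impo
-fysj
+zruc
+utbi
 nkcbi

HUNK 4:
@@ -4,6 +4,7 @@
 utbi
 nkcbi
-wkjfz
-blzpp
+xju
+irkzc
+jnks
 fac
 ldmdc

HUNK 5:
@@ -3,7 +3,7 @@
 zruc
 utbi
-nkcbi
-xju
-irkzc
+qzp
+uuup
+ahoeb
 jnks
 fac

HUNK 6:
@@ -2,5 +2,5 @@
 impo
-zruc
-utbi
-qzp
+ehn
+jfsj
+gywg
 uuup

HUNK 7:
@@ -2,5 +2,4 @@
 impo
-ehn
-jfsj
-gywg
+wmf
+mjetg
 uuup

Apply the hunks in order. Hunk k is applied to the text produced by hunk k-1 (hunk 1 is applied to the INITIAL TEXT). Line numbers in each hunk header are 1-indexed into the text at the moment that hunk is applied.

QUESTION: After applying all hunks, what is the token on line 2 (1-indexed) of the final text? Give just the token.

Hunk 1: at line 3 remove [kru,deibd,dfa] add [ymowp,fac] -> 6 lines: pfy impo fysj ymowp fac ldmdc
Hunk 2: at line 3 remove [ymowp] add [nkcbi,wkjfz,blzpp] -> 8 lines: pfy impo fysj nkcbi wkjfz blzpp fac ldmdc
Hunk 3: at line 2 remove [fysj] add [zruc,utbi] -> 9 lines: pfy impo zruc utbi nkcbi wkjfz blzpp fac ldmdc
Hunk 4: at line 4 remove [wkjfz,blzpp] add [xju,irkzc,jnks] -> 10 lines: pfy impo zruc utbi nkcbi xju irkzc jnks fac ldmdc
Hunk 5: at line 3 remove [nkcbi,xju,irkzc] add [qzp,uuup,ahoeb] -> 10 lines: pfy impo zruc utbi qzp uuup ahoeb jnks fac ldmdc
Hunk 6: at line 2 remove [zruc,utbi,qzp] add [ehn,jfsj,gywg] -> 10 lines: pfy impo ehn jfsj gywg uuup ahoeb jnks fac ldmdc
Hunk 7: at line 2 remove [ehn,jfsj,gywg] add [wmf,mjetg] -> 9 lines: pfy impo wmf mjetg uuup ahoeb jnks fac ldmdc
Final line 2: impo

Answer: impo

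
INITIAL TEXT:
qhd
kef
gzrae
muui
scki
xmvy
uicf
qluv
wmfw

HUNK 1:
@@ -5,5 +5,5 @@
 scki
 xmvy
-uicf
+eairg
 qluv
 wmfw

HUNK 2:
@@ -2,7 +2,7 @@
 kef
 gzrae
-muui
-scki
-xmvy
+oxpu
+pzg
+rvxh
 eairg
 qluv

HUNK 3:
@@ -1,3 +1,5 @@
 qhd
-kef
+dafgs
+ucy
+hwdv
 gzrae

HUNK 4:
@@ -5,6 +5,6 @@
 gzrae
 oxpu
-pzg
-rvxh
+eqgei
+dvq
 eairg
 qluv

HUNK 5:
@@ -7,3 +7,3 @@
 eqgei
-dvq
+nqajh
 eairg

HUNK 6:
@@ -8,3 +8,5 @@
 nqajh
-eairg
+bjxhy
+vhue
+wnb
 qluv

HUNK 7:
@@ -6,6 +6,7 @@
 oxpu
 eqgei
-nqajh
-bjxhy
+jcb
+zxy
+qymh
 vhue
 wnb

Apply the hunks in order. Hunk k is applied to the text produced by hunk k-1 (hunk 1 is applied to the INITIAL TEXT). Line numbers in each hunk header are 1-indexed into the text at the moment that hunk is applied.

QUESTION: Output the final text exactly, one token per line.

Hunk 1: at line 5 remove [uicf] add [eairg] -> 9 lines: qhd kef gzrae muui scki xmvy eairg qluv wmfw
Hunk 2: at line 2 remove [muui,scki,xmvy] add [oxpu,pzg,rvxh] -> 9 lines: qhd kef gzrae oxpu pzg rvxh eairg qluv wmfw
Hunk 3: at line 1 remove [kef] add [dafgs,ucy,hwdv] -> 11 lines: qhd dafgs ucy hwdv gzrae oxpu pzg rvxh eairg qluv wmfw
Hunk 4: at line 5 remove [pzg,rvxh] add [eqgei,dvq] -> 11 lines: qhd dafgs ucy hwdv gzrae oxpu eqgei dvq eairg qluv wmfw
Hunk 5: at line 7 remove [dvq] add [nqajh] -> 11 lines: qhd dafgs ucy hwdv gzrae oxpu eqgei nqajh eairg qluv wmfw
Hunk 6: at line 8 remove [eairg] add [bjxhy,vhue,wnb] -> 13 lines: qhd dafgs ucy hwdv gzrae oxpu eqgei nqajh bjxhy vhue wnb qluv wmfw
Hunk 7: at line 6 remove [nqajh,bjxhy] add [jcb,zxy,qymh] -> 14 lines: qhd dafgs ucy hwdv gzrae oxpu eqgei jcb zxy qymh vhue wnb qluv wmfw

Answer: qhd
dafgs
ucy
hwdv
gzrae
oxpu
eqgei
jcb
zxy
qymh
vhue
wnb
qluv
wmfw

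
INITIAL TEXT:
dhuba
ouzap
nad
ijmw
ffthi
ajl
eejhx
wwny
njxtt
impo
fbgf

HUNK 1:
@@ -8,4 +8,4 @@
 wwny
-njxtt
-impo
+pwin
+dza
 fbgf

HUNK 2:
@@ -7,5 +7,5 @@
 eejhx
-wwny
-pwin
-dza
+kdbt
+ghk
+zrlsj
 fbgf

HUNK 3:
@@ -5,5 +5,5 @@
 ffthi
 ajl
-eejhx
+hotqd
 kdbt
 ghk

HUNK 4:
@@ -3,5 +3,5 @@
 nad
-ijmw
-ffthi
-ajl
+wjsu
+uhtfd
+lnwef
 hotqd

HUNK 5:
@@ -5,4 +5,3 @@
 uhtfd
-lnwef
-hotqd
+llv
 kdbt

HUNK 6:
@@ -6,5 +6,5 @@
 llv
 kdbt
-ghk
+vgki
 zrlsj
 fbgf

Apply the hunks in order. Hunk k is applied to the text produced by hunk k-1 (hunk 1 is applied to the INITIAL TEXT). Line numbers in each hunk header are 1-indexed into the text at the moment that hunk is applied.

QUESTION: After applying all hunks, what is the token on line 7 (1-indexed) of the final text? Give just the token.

Hunk 1: at line 8 remove [njxtt,impo] add [pwin,dza] -> 11 lines: dhuba ouzap nad ijmw ffthi ajl eejhx wwny pwin dza fbgf
Hunk 2: at line 7 remove [wwny,pwin,dza] add [kdbt,ghk,zrlsj] -> 11 lines: dhuba ouzap nad ijmw ffthi ajl eejhx kdbt ghk zrlsj fbgf
Hunk 3: at line 5 remove [eejhx] add [hotqd] -> 11 lines: dhuba ouzap nad ijmw ffthi ajl hotqd kdbt ghk zrlsj fbgf
Hunk 4: at line 3 remove [ijmw,ffthi,ajl] add [wjsu,uhtfd,lnwef] -> 11 lines: dhuba ouzap nad wjsu uhtfd lnwef hotqd kdbt ghk zrlsj fbgf
Hunk 5: at line 5 remove [lnwef,hotqd] add [llv] -> 10 lines: dhuba ouzap nad wjsu uhtfd llv kdbt ghk zrlsj fbgf
Hunk 6: at line 6 remove [ghk] add [vgki] -> 10 lines: dhuba ouzap nad wjsu uhtfd llv kdbt vgki zrlsj fbgf
Final line 7: kdbt

Answer: kdbt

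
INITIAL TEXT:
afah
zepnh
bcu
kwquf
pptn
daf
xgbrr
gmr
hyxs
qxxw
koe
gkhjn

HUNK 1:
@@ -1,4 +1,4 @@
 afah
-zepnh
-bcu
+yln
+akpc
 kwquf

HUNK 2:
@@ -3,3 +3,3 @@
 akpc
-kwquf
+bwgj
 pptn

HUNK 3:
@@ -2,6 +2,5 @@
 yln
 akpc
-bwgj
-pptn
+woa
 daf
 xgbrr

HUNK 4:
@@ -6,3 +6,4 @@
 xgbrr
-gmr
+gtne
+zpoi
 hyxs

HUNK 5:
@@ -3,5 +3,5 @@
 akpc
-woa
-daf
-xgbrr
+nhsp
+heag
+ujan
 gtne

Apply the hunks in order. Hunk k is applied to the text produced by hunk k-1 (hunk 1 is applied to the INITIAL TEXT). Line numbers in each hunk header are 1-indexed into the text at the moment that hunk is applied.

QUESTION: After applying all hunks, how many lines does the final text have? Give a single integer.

Hunk 1: at line 1 remove [zepnh,bcu] add [yln,akpc] -> 12 lines: afah yln akpc kwquf pptn daf xgbrr gmr hyxs qxxw koe gkhjn
Hunk 2: at line 3 remove [kwquf] add [bwgj] -> 12 lines: afah yln akpc bwgj pptn daf xgbrr gmr hyxs qxxw koe gkhjn
Hunk 3: at line 2 remove [bwgj,pptn] add [woa] -> 11 lines: afah yln akpc woa daf xgbrr gmr hyxs qxxw koe gkhjn
Hunk 4: at line 6 remove [gmr] add [gtne,zpoi] -> 12 lines: afah yln akpc woa daf xgbrr gtne zpoi hyxs qxxw koe gkhjn
Hunk 5: at line 3 remove [woa,daf,xgbrr] add [nhsp,heag,ujan] -> 12 lines: afah yln akpc nhsp heag ujan gtne zpoi hyxs qxxw koe gkhjn
Final line count: 12

Answer: 12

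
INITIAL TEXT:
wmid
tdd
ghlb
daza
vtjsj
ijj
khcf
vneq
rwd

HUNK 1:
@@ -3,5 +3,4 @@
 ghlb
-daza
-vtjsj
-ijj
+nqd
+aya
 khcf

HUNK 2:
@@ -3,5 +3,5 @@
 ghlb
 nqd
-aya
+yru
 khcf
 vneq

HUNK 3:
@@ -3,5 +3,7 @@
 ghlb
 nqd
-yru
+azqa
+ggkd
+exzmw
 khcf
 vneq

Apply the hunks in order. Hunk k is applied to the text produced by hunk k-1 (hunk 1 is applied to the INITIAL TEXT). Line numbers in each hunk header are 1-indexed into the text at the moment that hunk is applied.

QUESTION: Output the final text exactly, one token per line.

Hunk 1: at line 3 remove [daza,vtjsj,ijj] add [nqd,aya] -> 8 lines: wmid tdd ghlb nqd aya khcf vneq rwd
Hunk 2: at line 3 remove [aya] add [yru] -> 8 lines: wmid tdd ghlb nqd yru khcf vneq rwd
Hunk 3: at line 3 remove [yru] add [azqa,ggkd,exzmw] -> 10 lines: wmid tdd ghlb nqd azqa ggkd exzmw khcf vneq rwd

Answer: wmid
tdd
ghlb
nqd
azqa
ggkd
exzmw
khcf
vneq
rwd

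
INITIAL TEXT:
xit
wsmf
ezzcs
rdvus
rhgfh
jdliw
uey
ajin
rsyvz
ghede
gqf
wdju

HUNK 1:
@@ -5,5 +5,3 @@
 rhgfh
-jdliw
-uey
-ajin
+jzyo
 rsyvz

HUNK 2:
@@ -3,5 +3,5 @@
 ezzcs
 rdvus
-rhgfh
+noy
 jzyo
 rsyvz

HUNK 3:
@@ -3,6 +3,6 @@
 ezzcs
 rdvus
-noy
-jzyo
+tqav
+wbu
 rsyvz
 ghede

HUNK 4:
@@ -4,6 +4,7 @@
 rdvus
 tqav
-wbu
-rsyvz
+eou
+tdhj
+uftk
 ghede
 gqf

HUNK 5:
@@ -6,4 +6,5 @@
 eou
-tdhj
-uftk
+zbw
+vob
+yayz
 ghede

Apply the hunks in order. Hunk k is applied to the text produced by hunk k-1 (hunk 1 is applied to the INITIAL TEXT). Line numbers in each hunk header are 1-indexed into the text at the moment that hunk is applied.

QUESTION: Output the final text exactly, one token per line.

Hunk 1: at line 5 remove [jdliw,uey,ajin] add [jzyo] -> 10 lines: xit wsmf ezzcs rdvus rhgfh jzyo rsyvz ghede gqf wdju
Hunk 2: at line 3 remove [rhgfh] add [noy] -> 10 lines: xit wsmf ezzcs rdvus noy jzyo rsyvz ghede gqf wdju
Hunk 3: at line 3 remove [noy,jzyo] add [tqav,wbu] -> 10 lines: xit wsmf ezzcs rdvus tqav wbu rsyvz ghede gqf wdju
Hunk 4: at line 4 remove [wbu,rsyvz] add [eou,tdhj,uftk] -> 11 lines: xit wsmf ezzcs rdvus tqav eou tdhj uftk ghede gqf wdju
Hunk 5: at line 6 remove [tdhj,uftk] add [zbw,vob,yayz] -> 12 lines: xit wsmf ezzcs rdvus tqav eou zbw vob yayz ghede gqf wdju

Answer: xit
wsmf
ezzcs
rdvus
tqav
eou
zbw
vob
yayz
ghede
gqf
wdju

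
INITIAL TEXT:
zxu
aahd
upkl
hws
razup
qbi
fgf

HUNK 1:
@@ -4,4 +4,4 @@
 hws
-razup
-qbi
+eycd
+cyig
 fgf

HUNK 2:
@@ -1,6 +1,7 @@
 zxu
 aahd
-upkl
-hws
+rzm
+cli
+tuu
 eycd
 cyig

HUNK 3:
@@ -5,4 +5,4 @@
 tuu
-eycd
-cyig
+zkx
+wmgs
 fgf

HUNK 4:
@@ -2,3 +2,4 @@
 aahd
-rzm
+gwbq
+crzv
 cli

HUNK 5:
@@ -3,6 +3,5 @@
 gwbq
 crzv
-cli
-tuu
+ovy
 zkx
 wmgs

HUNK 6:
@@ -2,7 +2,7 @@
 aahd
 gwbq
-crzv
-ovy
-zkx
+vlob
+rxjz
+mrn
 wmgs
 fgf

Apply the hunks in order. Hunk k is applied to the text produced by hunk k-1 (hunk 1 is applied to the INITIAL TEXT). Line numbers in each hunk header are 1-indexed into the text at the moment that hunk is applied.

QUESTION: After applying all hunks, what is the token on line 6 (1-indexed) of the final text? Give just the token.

Answer: mrn

Derivation:
Hunk 1: at line 4 remove [razup,qbi] add [eycd,cyig] -> 7 lines: zxu aahd upkl hws eycd cyig fgf
Hunk 2: at line 1 remove [upkl,hws] add [rzm,cli,tuu] -> 8 lines: zxu aahd rzm cli tuu eycd cyig fgf
Hunk 3: at line 5 remove [eycd,cyig] add [zkx,wmgs] -> 8 lines: zxu aahd rzm cli tuu zkx wmgs fgf
Hunk 4: at line 2 remove [rzm] add [gwbq,crzv] -> 9 lines: zxu aahd gwbq crzv cli tuu zkx wmgs fgf
Hunk 5: at line 3 remove [cli,tuu] add [ovy] -> 8 lines: zxu aahd gwbq crzv ovy zkx wmgs fgf
Hunk 6: at line 2 remove [crzv,ovy,zkx] add [vlob,rxjz,mrn] -> 8 lines: zxu aahd gwbq vlob rxjz mrn wmgs fgf
Final line 6: mrn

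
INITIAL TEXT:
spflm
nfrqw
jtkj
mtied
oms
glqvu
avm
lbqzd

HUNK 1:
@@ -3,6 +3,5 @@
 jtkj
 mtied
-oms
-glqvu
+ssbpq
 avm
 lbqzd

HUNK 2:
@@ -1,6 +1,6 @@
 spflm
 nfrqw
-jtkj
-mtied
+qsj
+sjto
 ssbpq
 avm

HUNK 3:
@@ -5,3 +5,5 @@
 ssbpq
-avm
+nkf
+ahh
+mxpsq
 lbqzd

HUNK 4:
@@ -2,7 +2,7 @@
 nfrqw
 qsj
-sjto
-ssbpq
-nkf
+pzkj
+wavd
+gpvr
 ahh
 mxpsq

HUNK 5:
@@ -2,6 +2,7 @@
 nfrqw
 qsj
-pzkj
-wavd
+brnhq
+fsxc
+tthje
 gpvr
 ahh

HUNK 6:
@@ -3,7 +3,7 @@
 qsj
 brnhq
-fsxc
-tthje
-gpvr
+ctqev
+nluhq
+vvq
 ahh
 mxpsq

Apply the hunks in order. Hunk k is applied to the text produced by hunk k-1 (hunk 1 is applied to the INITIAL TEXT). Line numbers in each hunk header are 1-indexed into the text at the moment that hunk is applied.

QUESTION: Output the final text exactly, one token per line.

Hunk 1: at line 3 remove [oms,glqvu] add [ssbpq] -> 7 lines: spflm nfrqw jtkj mtied ssbpq avm lbqzd
Hunk 2: at line 1 remove [jtkj,mtied] add [qsj,sjto] -> 7 lines: spflm nfrqw qsj sjto ssbpq avm lbqzd
Hunk 3: at line 5 remove [avm] add [nkf,ahh,mxpsq] -> 9 lines: spflm nfrqw qsj sjto ssbpq nkf ahh mxpsq lbqzd
Hunk 4: at line 2 remove [sjto,ssbpq,nkf] add [pzkj,wavd,gpvr] -> 9 lines: spflm nfrqw qsj pzkj wavd gpvr ahh mxpsq lbqzd
Hunk 5: at line 2 remove [pzkj,wavd] add [brnhq,fsxc,tthje] -> 10 lines: spflm nfrqw qsj brnhq fsxc tthje gpvr ahh mxpsq lbqzd
Hunk 6: at line 3 remove [fsxc,tthje,gpvr] add [ctqev,nluhq,vvq] -> 10 lines: spflm nfrqw qsj brnhq ctqev nluhq vvq ahh mxpsq lbqzd

Answer: spflm
nfrqw
qsj
brnhq
ctqev
nluhq
vvq
ahh
mxpsq
lbqzd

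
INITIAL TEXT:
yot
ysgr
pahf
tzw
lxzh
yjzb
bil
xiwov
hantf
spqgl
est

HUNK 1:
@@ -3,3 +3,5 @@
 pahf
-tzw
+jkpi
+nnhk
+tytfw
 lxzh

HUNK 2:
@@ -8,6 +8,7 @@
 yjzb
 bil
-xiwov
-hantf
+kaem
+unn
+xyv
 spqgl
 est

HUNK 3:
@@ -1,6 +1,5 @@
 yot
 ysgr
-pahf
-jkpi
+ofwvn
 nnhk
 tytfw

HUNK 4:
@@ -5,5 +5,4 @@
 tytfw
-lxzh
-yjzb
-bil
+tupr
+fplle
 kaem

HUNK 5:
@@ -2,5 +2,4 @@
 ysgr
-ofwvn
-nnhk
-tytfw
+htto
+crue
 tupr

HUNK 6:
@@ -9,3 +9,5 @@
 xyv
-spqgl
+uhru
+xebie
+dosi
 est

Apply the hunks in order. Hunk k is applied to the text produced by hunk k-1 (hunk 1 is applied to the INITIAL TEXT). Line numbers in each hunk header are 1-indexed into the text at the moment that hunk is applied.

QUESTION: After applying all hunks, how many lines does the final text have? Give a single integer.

Answer: 13

Derivation:
Hunk 1: at line 3 remove [tzw] add [jkpi,nnhk,tytfw] -> 13 lines: yot ysgr pahf jkpi nnhk tytfw lxzh yjzb bil xiwov hantf spqgl est
Hunk 2: at line 8 remove [xiwov,hantf] add [kaem,unn,xyv] -> 14 lines: yot ysgr pahf jkpi nnhk tytfw lxzh yjzb bil kaem unn xyv spqgl est
Hunk 3: at line 1 remove [pahf,jkpi] add [ofwvn] -> 13 lines: yot ysgr ofwvn nnhk tytfw lxzh yjzb bil kaem unn xyv spqgl est
Hunk 4: at line 5 remove [lxzh,yjzb,bil] add [tupr,fplle] -> 12 lines: yot ysgr ofwvn nnhk tytfw tupr fplle kaem unn xyv spqgl est
Hunk 5: at line 2 remove [ofwvn,nnhk,tytfw] add [htto,crue] -> 11 lines: yot ysgr htto crue tupr fplle kaem unn xyv spqgl est
Hunk 6: at line 9 remove [spqgl] add [uhru,xebie,dosi] -> 13 lines: yot ysgr htto crue tupr fplle kaem unn xyv uhru xebie dosi est
Final line count: 13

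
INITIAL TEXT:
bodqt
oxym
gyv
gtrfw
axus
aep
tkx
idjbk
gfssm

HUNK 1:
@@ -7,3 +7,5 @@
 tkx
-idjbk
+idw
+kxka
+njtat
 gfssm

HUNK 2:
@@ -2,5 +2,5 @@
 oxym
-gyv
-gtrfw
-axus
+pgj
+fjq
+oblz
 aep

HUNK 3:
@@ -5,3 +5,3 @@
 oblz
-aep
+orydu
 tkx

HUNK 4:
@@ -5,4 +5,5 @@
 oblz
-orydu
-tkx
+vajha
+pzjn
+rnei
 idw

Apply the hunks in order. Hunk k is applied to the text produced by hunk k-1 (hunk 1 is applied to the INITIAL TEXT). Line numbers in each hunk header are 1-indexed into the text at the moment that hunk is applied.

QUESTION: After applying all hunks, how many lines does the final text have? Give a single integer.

Hunk 1: at line 7 remove [idjbk] add [idw,kxka,njtat] -> 11 lines: bodqt oxym gyv gtrfw axus aep tkx idw kxka njtat gfssm
Hunk 2: at line 2 remove [gyv,gtrfw,axus] add [pgj,fjq,oblz] -> 11 lines: bodqt oxym pgj fjq oblz aep tkx idw kxka njtat gfssm
Hunk 3: at line 5 remove [aep] add [orydu] -> 11 lines: bodqt oxym pgj fjq oblz orydu tkx idw kxka njtat gfssm
Hunk 4: at line 5 remove [orydu,tkx] add [vajha,pzjn,rnei] -> 12 lines: bodqt oxym pgj fjq oblz vajha pzjn rnei idw kxka njtat gfssm
Final line count: 12

Answer: 12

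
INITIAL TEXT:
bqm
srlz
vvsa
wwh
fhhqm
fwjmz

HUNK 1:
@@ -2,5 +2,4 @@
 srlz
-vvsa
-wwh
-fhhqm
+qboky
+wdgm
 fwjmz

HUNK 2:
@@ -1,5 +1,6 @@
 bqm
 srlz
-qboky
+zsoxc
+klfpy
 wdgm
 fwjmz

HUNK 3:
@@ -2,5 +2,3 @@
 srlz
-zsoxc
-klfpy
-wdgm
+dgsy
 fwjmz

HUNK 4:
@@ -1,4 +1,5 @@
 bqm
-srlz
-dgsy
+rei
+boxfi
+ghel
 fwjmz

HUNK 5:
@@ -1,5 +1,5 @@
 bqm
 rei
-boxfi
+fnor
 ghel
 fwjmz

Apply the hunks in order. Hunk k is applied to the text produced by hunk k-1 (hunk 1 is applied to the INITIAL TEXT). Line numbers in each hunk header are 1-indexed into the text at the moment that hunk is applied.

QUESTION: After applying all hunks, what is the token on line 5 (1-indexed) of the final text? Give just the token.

Answer: fwjmz

Derivation:
Hunk 1: at line 2 remove [vvsa,wwh,fhhqm] add [qboky,wdgm] -> 5 lines: bqm srlz qboky wdgm fwjmz
Hunk 2: at line 1 remove [qboky] add [zsoxc,klfpy] -> 6 lines: bqm srlz zsoxc klfpy wdgm fwjmz
Hunk 3: at line 2 remove [zsoxc,klfpy,wdgm] add [dgsy] -> 4 lines: bqm srlz dgsy fwjmz
Hunk 4: at line 1 remove [srlz,dgsy] add [rei,boxfi,ghel] -> 5 lines: bqm rei boxfi ghel fwjmz
Hunk 5: at line 1 remove [boxfi] add [fnor] -> 5 lines: bqm rei fnor ghel fwjmz
Final line 5: fwjmz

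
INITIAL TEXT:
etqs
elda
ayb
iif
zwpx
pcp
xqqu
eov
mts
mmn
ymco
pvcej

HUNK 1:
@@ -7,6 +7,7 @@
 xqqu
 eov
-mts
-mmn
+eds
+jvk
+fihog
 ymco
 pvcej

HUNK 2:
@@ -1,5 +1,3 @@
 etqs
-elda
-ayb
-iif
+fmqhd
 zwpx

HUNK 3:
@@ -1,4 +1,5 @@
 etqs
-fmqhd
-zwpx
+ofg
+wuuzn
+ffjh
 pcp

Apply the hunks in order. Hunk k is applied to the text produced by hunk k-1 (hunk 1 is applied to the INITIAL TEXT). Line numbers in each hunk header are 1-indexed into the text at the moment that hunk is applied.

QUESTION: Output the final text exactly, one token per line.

Answer: etqs
ofg
wuuzn
ffjh
pcp
xqqu
eov
eds
jvk
fihog
ymco
pvcej

Derivation:
Hunk 1: at line 7 remove [mts,mmn] add [eds,jvk,fihog] -> 13 lines: etqs elda ayb iif zwpx pcp xqqu eov eds jvk fihog ymco pvcej
Hunk 2: at line 1 remove [elda,ayb,iif] add [fmqhd] -> 11 lines: etqs fmqhd zwpx pcp xqqu eov eds jvk fihog ymco pvcej
Hunk 3: at line 1 remove [fmqhd,zwpx] add [ofg,wuuzn,ffjh] -> 12 lines: etqs ofg wuuzn ffjh pcp xqqu eov eds jvk fihog ymco pvcej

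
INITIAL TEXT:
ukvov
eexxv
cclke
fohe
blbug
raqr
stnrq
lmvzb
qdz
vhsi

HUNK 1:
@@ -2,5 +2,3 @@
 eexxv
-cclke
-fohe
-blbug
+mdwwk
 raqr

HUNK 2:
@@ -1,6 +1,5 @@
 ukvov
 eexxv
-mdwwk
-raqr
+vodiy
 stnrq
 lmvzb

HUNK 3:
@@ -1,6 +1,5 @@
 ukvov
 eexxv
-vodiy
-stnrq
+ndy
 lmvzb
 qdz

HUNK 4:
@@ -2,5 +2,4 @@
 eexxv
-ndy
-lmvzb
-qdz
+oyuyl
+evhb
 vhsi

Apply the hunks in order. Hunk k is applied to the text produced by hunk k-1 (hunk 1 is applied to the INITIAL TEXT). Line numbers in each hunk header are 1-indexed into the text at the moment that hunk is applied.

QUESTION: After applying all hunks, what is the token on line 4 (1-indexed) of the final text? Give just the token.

Answer: evhb

Derivation:
Hunk 1: at line 2 remove [cclke,fohe,blbug] add [mdwwk] -> 8 lines: ukvov eexxv mdwwk raqr stnrq lmvzb qdz vhsi
Hunk 2: at line 1 remove [mdwwk,raqr] add [vodiy] -> 7 lines: ukvov eexxv vodiy stnrq lmvzb qdz vhsi
Hunk 3: at line 1 remove [vodiy,stnrq] add [ndy] -> 6 lines: ukvov eexxv ndy lmvzb qdz vhsi
Hunk 4: at line 2 remove [ndy,lmvzb,qdz] add [oyuyl,evhb] -> 5 lines: ukvov eexxv oyuyl evhb vhsi
Final line 4: evhb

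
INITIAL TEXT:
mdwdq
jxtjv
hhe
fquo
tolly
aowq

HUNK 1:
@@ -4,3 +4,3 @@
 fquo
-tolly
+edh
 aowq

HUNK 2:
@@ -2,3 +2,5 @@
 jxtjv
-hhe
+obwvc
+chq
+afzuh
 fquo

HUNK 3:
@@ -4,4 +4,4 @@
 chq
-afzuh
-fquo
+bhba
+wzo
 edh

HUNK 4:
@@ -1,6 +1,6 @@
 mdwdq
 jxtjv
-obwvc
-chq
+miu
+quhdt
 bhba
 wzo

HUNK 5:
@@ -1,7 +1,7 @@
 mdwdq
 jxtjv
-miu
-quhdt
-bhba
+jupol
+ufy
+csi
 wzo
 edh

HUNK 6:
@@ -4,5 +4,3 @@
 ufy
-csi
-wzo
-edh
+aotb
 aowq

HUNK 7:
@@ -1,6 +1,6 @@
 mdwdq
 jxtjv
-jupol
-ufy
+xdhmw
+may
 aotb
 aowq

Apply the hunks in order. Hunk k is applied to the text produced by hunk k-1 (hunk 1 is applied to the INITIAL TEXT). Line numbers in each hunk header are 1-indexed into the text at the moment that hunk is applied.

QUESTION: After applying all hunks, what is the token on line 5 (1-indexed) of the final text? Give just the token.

Hunk 1: at line 4 remove [tolly] add [edh] -> 6 lines: mdwdq jxtjv hhe fquo edh aowq
Hunk 2: at line 2 remove [hhe] add [obwvc,chq,afzuh] -> 8 lines: mdwdq jxtjv obwvc chq afzuh fquo edh aowq
Hunk 3: at line 4 remove [afzuh,fquo] add [bhba,wzo] -> 8 lines: mdwdq jxtjv obwvc chq bhba wzo edh aowq
Hunk 4: at line 1 remove [obwvc,chq] add [miu,quhdt] -> 8 lines: mdwdq jxtjv miu quhdt bhba wzo edh aowq
Hunk 5: at line 1 remove [miu,quhdt,bhba] add [jupol,ufy,csi] -> 8 lines: mdwdq jxtjv jupol ufy csi wzo edh aowq
Hunk 6: at line 4 remove [csi,wzo,edh] add [aotb] -> 6 lines: mdwdq jxtjv jupol ufy aotb aowq
Hunk 7: at line 1 remove [jupol,ufy] add [xdhmw,may] -> 6 lines: mdwdq jxtjv xdhmw may aotb aowq
Final line 5: aotb

Answer: aotb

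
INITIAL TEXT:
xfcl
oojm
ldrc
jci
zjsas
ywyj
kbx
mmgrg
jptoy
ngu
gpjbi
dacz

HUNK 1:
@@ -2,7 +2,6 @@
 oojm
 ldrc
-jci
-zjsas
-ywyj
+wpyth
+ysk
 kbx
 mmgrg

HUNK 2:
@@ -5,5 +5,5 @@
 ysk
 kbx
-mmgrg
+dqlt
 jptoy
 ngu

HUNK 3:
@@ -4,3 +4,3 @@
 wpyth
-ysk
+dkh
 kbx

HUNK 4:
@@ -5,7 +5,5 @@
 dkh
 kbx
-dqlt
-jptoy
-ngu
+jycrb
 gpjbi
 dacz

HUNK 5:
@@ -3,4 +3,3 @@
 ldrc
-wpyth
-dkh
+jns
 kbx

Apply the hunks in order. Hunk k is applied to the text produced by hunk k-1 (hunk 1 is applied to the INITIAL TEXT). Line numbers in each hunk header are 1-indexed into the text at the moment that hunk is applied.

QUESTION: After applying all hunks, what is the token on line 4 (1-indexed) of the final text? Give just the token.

Hunk 1: at line 2 remove [jci,zjsas,ywyj] add [wpyth,ysk] -> 11 lines: xfcl oojm ldrc wpyth ysk kbx mmgrg jptoy ngu gpjbi dacz
Hunk 2: at line 5 remove [mmgrg] add [dqlt] -> 11 lines: xfcl oojm ldrc wpyth ysk kbx dqlt jptoy ngu gpjbi dacz
Hunk 3: at line 4 remove [ysk] add [dkh] -> 11 lines: xfcl oojm ldrc wpyth dkh kbx dqlt jptoy ngu gpjbi dacz
Hunk 4: at line 5 remove [dqlt,jptoy,ngu] add [jycrb] -> 9 lines: xfcl oojm ldrc wpyth dkh kbx jycrb gpjbi dacz
Hunk 5: at line 3 remove [wpyth,dkh] add [jns] -> 8 lines: xfcl oojm ldrc jns kbx jycrb gpjbi dacz
Final line 4: jns

Answer: jns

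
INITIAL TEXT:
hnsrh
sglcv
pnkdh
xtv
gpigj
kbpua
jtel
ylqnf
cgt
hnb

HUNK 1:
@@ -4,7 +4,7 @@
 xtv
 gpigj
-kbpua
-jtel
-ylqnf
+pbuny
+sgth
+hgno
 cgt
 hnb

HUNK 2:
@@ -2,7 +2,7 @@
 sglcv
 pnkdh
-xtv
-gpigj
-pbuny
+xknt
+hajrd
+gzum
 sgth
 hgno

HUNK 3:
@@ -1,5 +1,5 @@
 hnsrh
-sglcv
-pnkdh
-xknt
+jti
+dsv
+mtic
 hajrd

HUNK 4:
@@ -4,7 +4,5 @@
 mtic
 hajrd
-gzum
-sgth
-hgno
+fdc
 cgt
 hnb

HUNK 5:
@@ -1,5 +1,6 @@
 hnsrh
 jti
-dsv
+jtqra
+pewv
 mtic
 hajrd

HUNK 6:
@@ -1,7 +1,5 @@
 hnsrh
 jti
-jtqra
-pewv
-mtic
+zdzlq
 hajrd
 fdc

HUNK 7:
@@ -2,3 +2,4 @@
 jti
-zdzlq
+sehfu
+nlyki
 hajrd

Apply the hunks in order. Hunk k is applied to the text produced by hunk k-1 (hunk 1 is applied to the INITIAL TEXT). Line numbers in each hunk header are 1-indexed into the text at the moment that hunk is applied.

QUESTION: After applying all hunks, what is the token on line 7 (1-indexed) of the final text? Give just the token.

Answer: cgt

Derivation:
Hunk 1: at line 4 remove [kbpua,jtel,ylqnf] add [pbuny,sgth,hgno] -> 10 lines: hnsrh sglcv pnkdh xtv gpigj pbuny sgth hgno cgt hnb
Hunk 2: at line 2 remove [xtv,gpigj,pbuny] add [xknt,hajrd,gzum] -> 10 lines: hnsrh sglcv pnkdh xknt hajrd gzum sgth hgno cgt hnb
Hunk 3: at line 1 remove [sglcv,pnkdh,xknt] add [jti,dsv,mtic] -> 10 lines: hnsrh jti dsv mtic hajrd gzum sgth hgno cgt hnb
Hunk 4: at line 4 remove [gzum,sgth,hgno] add [fdc] -> 8 lines: hnsrh jti dsv mtic hajrd fdc cgt hnb
Hunk 5: at line 1 remove [dsv] add [jtqra,pewv] -> 9 lines: hnsrh jti jtqra pewv mtic hajrd fdc cgt hnb
Hunk 6: at line 1 remove [jtqra,pewv,mtic] add [zdzlq] -> 7 lines: hnsrh jti zdzlq hajrd fdc cgt hnb
Hunk 7: at line 2 remove [zdzlq] add [sehfu,nlyki] -> 8 lines: hnsrh jti sehfu nlyki hajrd fdc cgt hnb
Final line 7: cgt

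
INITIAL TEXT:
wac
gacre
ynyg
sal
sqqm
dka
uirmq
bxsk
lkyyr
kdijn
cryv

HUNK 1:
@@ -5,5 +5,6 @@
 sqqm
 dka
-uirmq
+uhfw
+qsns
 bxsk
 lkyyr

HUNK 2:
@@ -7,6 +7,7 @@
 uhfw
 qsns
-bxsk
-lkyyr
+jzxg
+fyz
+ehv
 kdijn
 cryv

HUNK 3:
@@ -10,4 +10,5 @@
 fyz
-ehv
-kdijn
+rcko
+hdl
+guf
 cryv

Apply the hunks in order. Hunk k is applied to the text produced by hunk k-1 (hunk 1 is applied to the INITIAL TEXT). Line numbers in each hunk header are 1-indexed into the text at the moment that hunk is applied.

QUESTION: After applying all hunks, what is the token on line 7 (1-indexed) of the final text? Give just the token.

Answer: uhfw

Derivation:
Hunk 1: at line 5 remove [uirmq] add [uhfw,qsns] -> 12 lines: wac gacre ynyg sal sqqm dka uhfw qsns bxsk lkyyr kdijn cryv
Hunk 2: at line 7 remove [bxsk,lkyyr] add [jzxg,fyz,ehv] -> 13 lines: wac gacre ynyg sal sqqm dka uhfw qsns jzxg fyz ehv kdijn cryv
Hunk 3: at line 10 remove [ehv,kdijn] add [rcko,hdl,guf] -> 14 lines: wac gacre ynyg sal sqqm dka uhfw qsns jzxg fyz rcko hdl guf cryv
Final line 7: uhfw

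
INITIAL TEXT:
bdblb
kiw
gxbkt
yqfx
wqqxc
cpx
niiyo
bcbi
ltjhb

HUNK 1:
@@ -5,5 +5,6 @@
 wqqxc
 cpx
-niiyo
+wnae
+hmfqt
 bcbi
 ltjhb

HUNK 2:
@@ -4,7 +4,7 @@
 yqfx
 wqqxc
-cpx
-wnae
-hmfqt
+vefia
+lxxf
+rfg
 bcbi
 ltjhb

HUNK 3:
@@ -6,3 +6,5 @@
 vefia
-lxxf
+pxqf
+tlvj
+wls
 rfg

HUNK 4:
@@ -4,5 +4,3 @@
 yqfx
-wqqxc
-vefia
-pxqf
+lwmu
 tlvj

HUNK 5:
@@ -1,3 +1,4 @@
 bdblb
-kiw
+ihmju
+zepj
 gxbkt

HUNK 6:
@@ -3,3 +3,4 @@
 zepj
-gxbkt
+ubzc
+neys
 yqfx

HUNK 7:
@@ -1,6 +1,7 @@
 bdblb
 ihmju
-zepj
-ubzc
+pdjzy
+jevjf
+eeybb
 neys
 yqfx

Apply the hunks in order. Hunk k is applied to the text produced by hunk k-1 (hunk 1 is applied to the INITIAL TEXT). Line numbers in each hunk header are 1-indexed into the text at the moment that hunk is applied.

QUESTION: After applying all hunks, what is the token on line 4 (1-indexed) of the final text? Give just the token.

Hunk 1: at line 5 remove [niiyo] add [wnae,hmfqt] -> 10 lines: bdblb kiw gxbkt yqfx wqqxc cpx wnae hmfqt bcbi ltjhb
Hunk 2: at line 4 remove [cpx,wnae,hmfqt] add [vefia,lxxf,rfg] -> 10 lines: bdblb kiw gxbkt yqfx wqqxc vefia lxxf rfg bcbi ltjhb
Hunk 3: at line 6 remove [lxxf] add [pxqf,tlvj,wls] -> 12 lines: bdblb kiw gxbkt yqfx wqqxc vefia pxqf tlvj wls rfg bcbi ltjhb
Hunk 4: at line 4 remove [wqqxc,vefia,pxqf] add [lwmu] -> 10 lines: bdblb kiw gxbkt yqfx lwmu tlvj wls rfg bcbi ltjhb
Hunk 5: at line 1 remove [kiw] add [ihmju,zepj] -> 11 lines: bdblb ihmju zepj gxbkt yqfx lwmu tlvj wls rfg bcbi ltjhb
Hunk 6: at line 3 remove [gxbkt] add [ubzc,neys] -> 12 lines: bdblb ihmju zepj ubzc neys yqfx lwmu tlvj wls rfg bcbi ltjhb
Hunk 7: at line 1 remove [zepj,ubzc] add [pdjzy,jevjf,eeybb] -> 13 lines: bdblb ihmju pdjzy jevjf eeybb neys yqfx lwmu tlvj wls rfg bcbi ltjhb
Final line 4: jevjf

Answer: jevjf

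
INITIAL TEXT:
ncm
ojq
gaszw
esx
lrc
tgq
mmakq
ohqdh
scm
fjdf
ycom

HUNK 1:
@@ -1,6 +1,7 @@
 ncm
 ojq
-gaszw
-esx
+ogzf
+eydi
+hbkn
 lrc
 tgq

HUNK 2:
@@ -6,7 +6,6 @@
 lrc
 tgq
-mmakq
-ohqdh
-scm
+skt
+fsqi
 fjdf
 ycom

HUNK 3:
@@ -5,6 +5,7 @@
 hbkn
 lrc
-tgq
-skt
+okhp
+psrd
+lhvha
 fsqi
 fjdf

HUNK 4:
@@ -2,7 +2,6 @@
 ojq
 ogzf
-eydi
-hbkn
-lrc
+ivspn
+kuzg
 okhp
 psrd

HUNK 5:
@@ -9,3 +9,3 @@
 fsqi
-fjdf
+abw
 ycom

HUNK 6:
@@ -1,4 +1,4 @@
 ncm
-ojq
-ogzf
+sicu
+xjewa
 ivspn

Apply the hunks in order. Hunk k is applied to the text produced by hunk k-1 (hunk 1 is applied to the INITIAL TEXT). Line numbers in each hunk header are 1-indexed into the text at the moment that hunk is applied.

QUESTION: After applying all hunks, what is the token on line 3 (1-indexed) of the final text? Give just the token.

Hunk 1: at line 1 remove [gaszw,esx] add [ogzf,eydi,hbkn] -> 12 lines: ncm ojq ogzf eydi hbkn lrc tgq mmakq ohqdh scm fjdf ycom
Hunk 2: at line 6 remove [mmakq,ohqdh,scm] add [skt,fsqi] -> 11 lines: ncm ojq ogzf eydi hbkn lrc tgq skt fsqi fjdf ycom
Hunk 3: at line 5 remove [tgq,skt] add [okhp,psrd,lhvha] -> 12 lines: ncm ojq ogzf eydi hbkn lrc okhp psrd lhvha fsqi fjdf ycom
Hunk 4: at line 2 remove [eydi,hbkn,lrc] add [ivspn,kuzg] -> 11 lines: ncm ojq ogzf ivspn kuzg okhp psrd lhvha fsqi fjdf ycom
Hunk 5: at line 9 remove [fjdf] add [abw] -> 11 lines: ncm ojq ogzf ivspn kuzg okhp psrd lhvha fsqi abw ycom
Hunk 6: at line 1 remove [ojq,ogzf] add [sicu,xjewa] -> 11 lines: ncm sicu xjewa ivspn kuzg okhp psrd lhvha fsqi abw ycom
Final line 3: xjewa

Answer: xjewa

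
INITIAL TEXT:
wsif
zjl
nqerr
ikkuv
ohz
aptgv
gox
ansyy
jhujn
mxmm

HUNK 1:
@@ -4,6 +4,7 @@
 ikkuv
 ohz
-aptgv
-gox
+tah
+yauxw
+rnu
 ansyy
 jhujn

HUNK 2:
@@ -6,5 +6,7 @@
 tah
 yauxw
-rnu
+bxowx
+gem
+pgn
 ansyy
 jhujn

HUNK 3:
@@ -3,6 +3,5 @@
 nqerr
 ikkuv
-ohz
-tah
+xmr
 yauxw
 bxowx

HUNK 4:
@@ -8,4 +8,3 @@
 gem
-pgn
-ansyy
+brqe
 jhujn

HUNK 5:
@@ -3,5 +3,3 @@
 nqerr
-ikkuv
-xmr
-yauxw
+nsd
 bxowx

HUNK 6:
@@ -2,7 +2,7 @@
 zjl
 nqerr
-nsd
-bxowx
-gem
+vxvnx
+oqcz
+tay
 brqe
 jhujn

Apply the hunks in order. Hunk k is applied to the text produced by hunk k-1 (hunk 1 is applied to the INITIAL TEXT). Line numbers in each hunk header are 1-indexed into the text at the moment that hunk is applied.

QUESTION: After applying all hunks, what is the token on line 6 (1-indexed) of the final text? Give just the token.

Answer: tay

Derivation:
Hunk 1: at line 4 remove [aptgv,gox] add [tah,yauxw,rnu] -> 11 lines: wsif zjl nqerr ikkuv ohz tah yauxw rnu ansyy jhujn mxmm
Hunk 2: at line 6 remove [rnu] add [bxowx,gem,pgn] -> 13 lines: wsif zjl nqerr ikkuv ohz tah yauxw bxowx gem pgn ansyy jhujn mxmm
Hunk 3: at line 3 remove [ohz,tah] add [xmr] -> 12 lines: wsif zjl nqerr ikkuv xmr yauxw bxowx gem pgn ansyy jhujn mxmm
Hunk 4: at line 8 remove [pgn,ansyy] add [brqe] -> 11 lines: wsif zjl nqerr ikkuv xmr yauxw bxowx gem brqe jhujn mxmm
Hunk 5: at line 3 remove [ikkuv,xmr,yauxw] add [nsd] -> 9 lines: wsif zjl nqerr nsd bxowx gem brqe jhujn mxmm
Hunk 6: at line 2 remove [nsd,bxowx,gem] add [vxvnx,oqcz,tay] -> 9 lines: wsif zjl nqerr vxvnx oqcz tay brqe jhujn mxmm
Final line 6: tay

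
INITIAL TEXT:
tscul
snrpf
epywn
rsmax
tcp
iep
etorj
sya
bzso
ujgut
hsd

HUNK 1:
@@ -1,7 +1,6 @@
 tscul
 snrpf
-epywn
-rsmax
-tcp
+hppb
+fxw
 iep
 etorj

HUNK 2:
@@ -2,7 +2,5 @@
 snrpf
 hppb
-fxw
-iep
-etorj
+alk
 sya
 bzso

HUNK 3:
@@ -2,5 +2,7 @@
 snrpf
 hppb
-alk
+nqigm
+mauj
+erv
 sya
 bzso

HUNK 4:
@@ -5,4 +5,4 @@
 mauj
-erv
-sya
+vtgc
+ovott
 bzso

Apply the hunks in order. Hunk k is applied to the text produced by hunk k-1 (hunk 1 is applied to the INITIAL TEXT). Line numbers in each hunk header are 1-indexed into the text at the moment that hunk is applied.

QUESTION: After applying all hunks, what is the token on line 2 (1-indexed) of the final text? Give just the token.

Hunk 1: at line 1 remove [epywn,rsmax,tcp] add [hppb,fxw] -> 10 lines: tscul snrpf hppb fxw iep etorj sya bzso ujgut hsd
Hunk 2: at line 2 remove [fxw,iep,etorj] add [alk] -> 8 lines: tscul snrpf hppb alk sya bzso ujgut hsd
Hunk 3: at line 2 remove [alk] add [nqigm,mauj,erv] -> 10 lines: tscul snrpf hppb nqigm mauj erv sya bzso ujgut hsd
Hunk 4: at line 5 remove [erv,sya] add [vtgc,ovott] -> 10 lines: tscul snrpf hppb nqigm mauj vtgc ovott bzso ujgut hsd
Final line 2: snrpf

Answer: snrpf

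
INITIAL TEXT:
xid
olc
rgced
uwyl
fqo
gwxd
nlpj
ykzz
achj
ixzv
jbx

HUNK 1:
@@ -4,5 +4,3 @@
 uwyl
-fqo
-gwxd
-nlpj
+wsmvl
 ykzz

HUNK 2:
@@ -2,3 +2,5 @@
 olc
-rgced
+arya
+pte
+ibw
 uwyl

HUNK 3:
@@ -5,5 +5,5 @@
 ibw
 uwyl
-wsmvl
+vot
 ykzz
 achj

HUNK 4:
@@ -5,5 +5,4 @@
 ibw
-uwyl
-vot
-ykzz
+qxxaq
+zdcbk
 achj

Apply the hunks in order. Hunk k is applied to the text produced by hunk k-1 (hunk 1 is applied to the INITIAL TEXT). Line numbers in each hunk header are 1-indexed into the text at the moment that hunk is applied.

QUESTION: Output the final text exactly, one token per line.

Answer: xid
olc
arya
pte
ibw
qxxaq
zdcbk
achj
ixzv
jbx

Derivation:
Hunk 1: at line 4 remove [fqo,gwxd,nlpj] add [wsmvl] -> 9 lines: xid olc rgced uwyl wsmvl ykzz achj ixzv jbx
Hunk 2: at line 2 remove [rgced] add [arya,pte,ibw] -> 11 lines: xid olc arya pte ibw uwyl wsmvl ykzz achj ixzv jbx
Hunk 3: at line 5 remove [wsmvl] add [vot] -> 11 lines: xid olc arya pte ibw uwyl vot ykzz achj ixzv jbx
Hunk 4: at line 5 remove [uwyl,vot,ykzz] add [qxxaq,zdcbk] -> 10 lines: xid olc arya pte ibw qxxaq zdcbk achj ixzv jbx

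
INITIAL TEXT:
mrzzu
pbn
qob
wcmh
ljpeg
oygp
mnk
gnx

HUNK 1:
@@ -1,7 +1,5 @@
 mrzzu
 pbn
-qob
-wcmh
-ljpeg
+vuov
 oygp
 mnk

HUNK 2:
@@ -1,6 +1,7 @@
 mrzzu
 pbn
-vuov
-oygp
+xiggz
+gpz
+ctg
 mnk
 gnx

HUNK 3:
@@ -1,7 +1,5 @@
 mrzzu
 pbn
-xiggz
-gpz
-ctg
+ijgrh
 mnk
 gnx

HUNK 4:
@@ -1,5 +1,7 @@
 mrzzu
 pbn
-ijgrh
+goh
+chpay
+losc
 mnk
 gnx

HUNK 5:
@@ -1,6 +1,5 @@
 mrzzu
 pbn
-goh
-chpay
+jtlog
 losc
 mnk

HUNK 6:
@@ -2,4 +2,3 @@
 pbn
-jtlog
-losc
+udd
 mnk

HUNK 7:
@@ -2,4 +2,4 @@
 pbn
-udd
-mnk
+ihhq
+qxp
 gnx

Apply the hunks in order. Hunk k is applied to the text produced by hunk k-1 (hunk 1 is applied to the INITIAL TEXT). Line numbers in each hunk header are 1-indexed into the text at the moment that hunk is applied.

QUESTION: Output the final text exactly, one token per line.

Hunk 1: at line 1 remove [qob,wcmh,ljpeg] add [vuov] -> 6 lines: mrzzu pbn vuov oygp mnk gnx
Hunk 2: at line 1 remove [vuov,oygp] add [xiggz,gpz,ctg] -> 7 lines: mrzzu pbn xiggz gpz ctg mnk gnx
Hunk 3: at line 1 remove [xiggz,gpz,ctg] add [ijgrh] -> 5 lines: mrzzu pbn ijgrh mnk gnx
Hunk 4: at line 1 remove [ijgrh] add [goh,chpay,losc] -> 7 lines: mrzzu pbn goh chpay losc mnk gnx
Hunk 5: at line 1 remove [goh,chpay] add [jtlog] -> 6 lines: mrzzu pbn jtlog losc mnk gnx
Hunk 6: at line 2 remove [jtlog,losc] add [udd] -> 5 lines: mrzzu pbn udd mnk gnx
Hunk 7: at line 2 remove [udd,mnk] add [ihhq,qxp] -> 5 lines: mrzzu pbn ihhq qxp gnx

Answer: mrzzu
pbn
ihhq
qxp
gnx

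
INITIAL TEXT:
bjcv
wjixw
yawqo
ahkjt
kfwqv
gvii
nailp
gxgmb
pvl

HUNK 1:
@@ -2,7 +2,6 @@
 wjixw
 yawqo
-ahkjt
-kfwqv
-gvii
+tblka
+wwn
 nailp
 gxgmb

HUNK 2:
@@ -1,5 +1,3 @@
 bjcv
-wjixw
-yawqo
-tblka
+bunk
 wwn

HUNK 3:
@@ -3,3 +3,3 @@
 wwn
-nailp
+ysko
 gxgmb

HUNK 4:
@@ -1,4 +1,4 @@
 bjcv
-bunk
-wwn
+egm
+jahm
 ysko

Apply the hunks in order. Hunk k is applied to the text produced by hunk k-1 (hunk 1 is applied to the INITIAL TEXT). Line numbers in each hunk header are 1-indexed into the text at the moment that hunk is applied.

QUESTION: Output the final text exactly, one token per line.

Hunk 1: at line 2 remove [ahkjt,kfwqv,gvii] add [tblka,wwn] -> 8 lines: bjcv wjixw yawqo tblka wwn nailp gxgmb pvl
Hunk 2: at line 1 remove [wjixw,yawqo,tblka] add [bunk] -> 6 lines: bjcv bunk wwn nailp gxgmb pvl
Hunk 3: at line 3 remove [nailp] add [ysko] -> 6 lines: bjcv bunk wwn ysko gxgmb pvl
Hunk 4: at line 1 remove [bunk,wwn] add [egm,jahm] -> 6 lines: bjcv egm jahm ysko gxgmb pvl

Answer: bjcv
egm
jahm
ysko
gxgmb
pvl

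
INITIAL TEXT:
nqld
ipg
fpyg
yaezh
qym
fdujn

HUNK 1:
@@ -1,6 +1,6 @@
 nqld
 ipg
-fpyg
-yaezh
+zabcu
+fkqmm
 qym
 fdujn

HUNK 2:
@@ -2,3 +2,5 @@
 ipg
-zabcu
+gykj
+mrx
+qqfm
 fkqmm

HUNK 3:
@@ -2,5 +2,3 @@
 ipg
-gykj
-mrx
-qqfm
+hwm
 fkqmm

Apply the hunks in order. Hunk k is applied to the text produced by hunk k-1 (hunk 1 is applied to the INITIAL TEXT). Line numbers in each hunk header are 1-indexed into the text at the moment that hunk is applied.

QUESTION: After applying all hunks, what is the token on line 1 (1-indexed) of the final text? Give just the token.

Hunk 1: at line 1 remove [fpyg,yaezh] add [zabcu,fkqmm] -> 6 lines: nqld ipg zabcu fkqmm qym fdujn
Hunk 2: at line 2 remove [zabcu] add [gykj,mrx,qqfm] -> 8 lines: nqld ipg gykj mrx qqfm fkqmm qym fdujn
Hunk 3: at line 2 remove [gykj,mrx,qqfm] add [hwm] -> 6 lines: nqld ipg hwm fkqmm qym fdujn
Final line 1: nqld

Answer: nqld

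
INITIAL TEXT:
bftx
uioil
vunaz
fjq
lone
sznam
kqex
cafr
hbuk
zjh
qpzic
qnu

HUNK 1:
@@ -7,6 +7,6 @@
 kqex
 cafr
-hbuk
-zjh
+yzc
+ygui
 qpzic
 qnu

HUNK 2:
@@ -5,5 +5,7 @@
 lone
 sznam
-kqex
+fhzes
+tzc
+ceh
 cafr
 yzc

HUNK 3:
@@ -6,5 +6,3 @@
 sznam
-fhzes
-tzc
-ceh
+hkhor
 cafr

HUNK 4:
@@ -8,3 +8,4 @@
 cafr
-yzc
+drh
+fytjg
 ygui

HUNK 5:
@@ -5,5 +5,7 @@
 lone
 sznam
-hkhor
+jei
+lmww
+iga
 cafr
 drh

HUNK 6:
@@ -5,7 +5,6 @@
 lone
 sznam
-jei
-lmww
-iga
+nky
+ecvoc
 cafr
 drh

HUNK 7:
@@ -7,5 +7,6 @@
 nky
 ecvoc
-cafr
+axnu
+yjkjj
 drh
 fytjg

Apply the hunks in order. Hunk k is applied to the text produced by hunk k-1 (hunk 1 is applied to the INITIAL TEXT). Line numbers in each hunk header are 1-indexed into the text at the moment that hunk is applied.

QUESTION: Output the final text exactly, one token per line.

Hunk 1: at line 7 remove [hbuk,zjh] add [yzc,ygui] -> 12 lines: bftx uioil vunaz fjq lone sznam kqex cafr yzc ygui qpzic qnu
Hunk 2: at line 5 remove [kqex] add [fhzes,tzc,ceh] -> 14 lines: bftx uioil vunaz fjq lone sznam fhzes tzc ceh cafr yzc ygui qpzic qnu
Hunk 3: at line 6 remove [fhzes,tzc,ceh] add [hkhor] -> 12 lines: bftx uioil vunaz fjq lone sznam hkhor cafr yzc ygui qpzic qnu
Hunk 4: at line 8 remove [yzc] add [drh,fytjg] -> 13 lines: bftx uioil vunaz fjq lone sznam hkhor cafr drh fytjg ygui qpzic qnu
Hunk 5: at line 5 remove [hkhor] add [jei,lmww,iga] -> 15 lines: bftx uioil vunaz fjq lone sznam jei lmww iga cafr drh fytjg ygui qpzic qnu
Hunk 6: at line 5 remove [jei,lmww,iga] add [nky,ecvoc] -> 14 lines: bftx uioil vunaz fjq lone sznam nky ecvoc cafr drh fytjg ygui qpzic qnu
Hunk 7: at line 7 remove [cafr] add [axnu,yjkjj] -> 15 lines: bftx uioil vunaz fjq lone sznam nky ecvoc axnu yjkjj drh fytjg ygui qpzic qnu

Answer: bftx
uioil
vunaz
fjq
lone
sznam
nky
ecvoc
axnu
yjkjj
drh
fytjg
ygui
qpzic
qnu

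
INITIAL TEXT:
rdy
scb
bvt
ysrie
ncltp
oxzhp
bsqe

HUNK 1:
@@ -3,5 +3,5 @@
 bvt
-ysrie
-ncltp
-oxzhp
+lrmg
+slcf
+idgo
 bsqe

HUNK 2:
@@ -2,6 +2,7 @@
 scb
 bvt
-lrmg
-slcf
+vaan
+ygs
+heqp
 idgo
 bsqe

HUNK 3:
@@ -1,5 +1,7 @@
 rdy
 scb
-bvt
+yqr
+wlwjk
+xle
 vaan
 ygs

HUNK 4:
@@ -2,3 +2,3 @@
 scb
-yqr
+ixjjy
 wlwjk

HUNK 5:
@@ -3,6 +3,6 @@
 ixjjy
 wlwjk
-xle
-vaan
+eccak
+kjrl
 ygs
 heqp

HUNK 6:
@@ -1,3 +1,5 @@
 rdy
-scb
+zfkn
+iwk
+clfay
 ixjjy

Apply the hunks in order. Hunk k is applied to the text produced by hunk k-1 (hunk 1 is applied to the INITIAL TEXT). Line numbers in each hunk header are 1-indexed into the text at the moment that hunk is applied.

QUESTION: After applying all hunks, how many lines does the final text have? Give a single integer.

Answer: 12

Derivation:
Hunk 1: at line 3 remove [ysrie,ncltp,oxzhp] add [lrmg,slcf,idgo] -> 7 lines: rdy scb bvt lrmg slcf idgo bsqe
Hunk 2: at line 2 remove [lrmg,slcf] add [vaan,ygs,heqp] -> 8 lines: rdy scb bvt vaan ygs heqp idgo bsqe
Hunk 3: at line 1 remove [bvt] add [yqr,wlwjk,xle] -> 10 lines: rdy scb yqr wlwjk xle vaan ygs heqp idgo bsqe
Hunk 4: at line 2 remove [yqr] add [ixjjy] -> 10 lines: rdy scb ixjjy wlwjk xle vaan ygs heqp idgo bsqe
Hunk 5: at line 3 remove [xle,vaan] add [eccak,kjrl] -> 10 lines: rdy scb ixjjy wlwjk eccak kjrl ygs heqp idgo bsqe
Hunk 6: at line 1 remove [scb] add [zfkn,iwk,clfay] -> 12 lines: rdy zfkn iwk clfay ixjjy wlwjk eccak kjrl ygs heqp idgo bsqe
Final line count: 12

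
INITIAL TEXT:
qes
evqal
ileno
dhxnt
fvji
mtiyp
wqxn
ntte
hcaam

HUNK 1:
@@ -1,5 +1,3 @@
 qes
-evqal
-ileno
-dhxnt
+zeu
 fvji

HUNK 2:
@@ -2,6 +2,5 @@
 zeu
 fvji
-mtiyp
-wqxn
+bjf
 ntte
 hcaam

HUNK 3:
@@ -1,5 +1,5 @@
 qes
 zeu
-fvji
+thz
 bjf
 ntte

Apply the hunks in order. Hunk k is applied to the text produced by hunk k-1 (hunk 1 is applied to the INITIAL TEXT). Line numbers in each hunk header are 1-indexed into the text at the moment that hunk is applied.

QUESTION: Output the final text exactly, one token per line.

Answer: qes
zeu
thz
bjf
ntte
hcaam

Derivation:
Hunk 1: at line 1 remove [evqal,ileno,dhxnt] add [zeu] -> 7 lines: qes zeu fvji mtiyp wqxn ntte hcaam
Hunk 2: at line 2 remove [mtiyp,wqxn] add [bjf] -> 6 lines: qes zeu fvji bjf ntte hcaam
Hunk 3: at line 1 remove [fvji] add [thz] -> 6 lines: qes zeu thz bjf ntte hcaam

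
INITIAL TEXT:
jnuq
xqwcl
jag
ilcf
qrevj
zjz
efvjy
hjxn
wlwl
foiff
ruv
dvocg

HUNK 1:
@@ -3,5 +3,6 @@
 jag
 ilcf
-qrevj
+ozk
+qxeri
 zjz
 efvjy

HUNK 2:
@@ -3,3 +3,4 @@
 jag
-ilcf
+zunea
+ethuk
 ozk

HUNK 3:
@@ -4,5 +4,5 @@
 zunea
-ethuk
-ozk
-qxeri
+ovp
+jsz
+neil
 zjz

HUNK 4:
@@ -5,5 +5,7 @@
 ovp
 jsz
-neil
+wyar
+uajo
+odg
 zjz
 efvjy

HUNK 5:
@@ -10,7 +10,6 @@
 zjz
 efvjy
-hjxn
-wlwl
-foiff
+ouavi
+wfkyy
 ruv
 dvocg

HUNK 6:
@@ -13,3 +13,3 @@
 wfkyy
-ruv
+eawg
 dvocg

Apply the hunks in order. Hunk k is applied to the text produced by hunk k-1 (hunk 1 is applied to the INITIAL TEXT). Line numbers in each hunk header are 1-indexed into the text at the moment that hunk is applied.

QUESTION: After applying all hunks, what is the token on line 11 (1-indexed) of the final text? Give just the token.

Hunk 1: at line 3 remove [qrevj] add [ozk,qxeri] -> 13 lines: jnuq xqwcl jag ilcf ozk qxeri zjz efvjy hjxn wlwl foiff ruv dvocg
Hunk 2: at line 3 remove [ilcf] add [zunea,ethuk] -> 14 lines: jnuq xqwcl jag zunea ethuk ozk qxeri zjz efvjy hjxn wlwl foiff ruv dvocg
Hunk 3: at line 4 remove [ethuk,ozk,qxeri] add [ovp,jsz,neil] -> 14 lines: jnuq xqwcl jag zunea ovp jsz neil zjz efvjy hjxn wlwl foiff ruv dvocg
Hunk 4: at line 5 remove [neil] add [wyar,uajo,odg] -> 16 lines: jnuq xqwcl jag zunea ovp jsz wyar uajo odg zjz efvjy hjxn wlwl foiff ruv dvocg
Hunk 5: at line 10 remove [hjxn,wlwl,foiff] add [ouavi,wfkyy] -> 15 lines: jnuq xqwcl jag zunea ovp jsz wyar uajo odg zjz efvjy ouavi wfkyy ruv dvocg
Hunk 6: at line 13 remove [ruv] add [eawg] -> 15 lines: jnuq xqwcl jag zunea ovp jsz wyar uajo odg zjz efvjy ouavi wfkyy eawg dvocg
Final line 11: efvjy

Answer: efvjy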